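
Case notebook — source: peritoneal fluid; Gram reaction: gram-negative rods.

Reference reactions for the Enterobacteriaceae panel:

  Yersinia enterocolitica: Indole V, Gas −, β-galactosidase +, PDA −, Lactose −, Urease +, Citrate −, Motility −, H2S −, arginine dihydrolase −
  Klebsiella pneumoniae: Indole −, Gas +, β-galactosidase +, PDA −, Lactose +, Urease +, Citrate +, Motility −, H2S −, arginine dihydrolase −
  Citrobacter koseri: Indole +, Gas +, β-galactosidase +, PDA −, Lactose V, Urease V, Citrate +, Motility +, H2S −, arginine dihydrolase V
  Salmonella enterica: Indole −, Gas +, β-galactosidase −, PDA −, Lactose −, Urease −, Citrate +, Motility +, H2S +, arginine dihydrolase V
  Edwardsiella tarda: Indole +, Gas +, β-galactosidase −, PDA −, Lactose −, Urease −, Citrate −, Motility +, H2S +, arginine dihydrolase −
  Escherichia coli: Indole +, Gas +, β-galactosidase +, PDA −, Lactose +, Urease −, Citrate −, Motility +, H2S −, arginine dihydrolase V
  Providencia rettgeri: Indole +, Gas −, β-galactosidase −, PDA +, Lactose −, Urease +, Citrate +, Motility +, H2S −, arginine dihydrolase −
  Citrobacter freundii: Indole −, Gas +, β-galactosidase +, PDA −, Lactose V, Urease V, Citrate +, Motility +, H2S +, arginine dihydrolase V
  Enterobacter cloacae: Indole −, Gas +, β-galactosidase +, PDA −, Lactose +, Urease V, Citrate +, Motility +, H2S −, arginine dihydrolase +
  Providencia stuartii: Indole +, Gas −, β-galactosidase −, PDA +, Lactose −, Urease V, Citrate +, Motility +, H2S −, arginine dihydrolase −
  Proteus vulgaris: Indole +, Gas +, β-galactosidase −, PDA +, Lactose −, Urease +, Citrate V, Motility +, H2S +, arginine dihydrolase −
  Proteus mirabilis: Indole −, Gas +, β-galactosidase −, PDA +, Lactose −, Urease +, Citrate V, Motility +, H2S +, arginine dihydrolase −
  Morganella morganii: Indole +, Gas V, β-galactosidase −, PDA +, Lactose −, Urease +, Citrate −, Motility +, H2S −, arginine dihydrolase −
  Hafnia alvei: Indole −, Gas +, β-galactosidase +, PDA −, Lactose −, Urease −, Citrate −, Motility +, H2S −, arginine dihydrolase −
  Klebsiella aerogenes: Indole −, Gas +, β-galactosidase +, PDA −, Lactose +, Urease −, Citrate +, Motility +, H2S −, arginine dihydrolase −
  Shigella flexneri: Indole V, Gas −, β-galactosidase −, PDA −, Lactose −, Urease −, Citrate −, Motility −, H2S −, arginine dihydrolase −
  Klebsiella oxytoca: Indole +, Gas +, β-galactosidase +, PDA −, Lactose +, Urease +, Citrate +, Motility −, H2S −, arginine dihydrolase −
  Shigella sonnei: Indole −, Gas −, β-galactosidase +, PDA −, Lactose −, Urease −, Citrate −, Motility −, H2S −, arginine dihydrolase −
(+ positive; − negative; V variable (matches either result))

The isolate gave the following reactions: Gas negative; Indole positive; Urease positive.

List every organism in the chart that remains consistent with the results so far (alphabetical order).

Morganella morganii, Providencia rettgeri, Providencia stuartii, Yersinia enterocolitica

Indole +: excludes 8 organisms — 10 left.
Gas −: excludes 5 organisms — 5 left.
Urease +: excludes Shigella flexneri — 4 left.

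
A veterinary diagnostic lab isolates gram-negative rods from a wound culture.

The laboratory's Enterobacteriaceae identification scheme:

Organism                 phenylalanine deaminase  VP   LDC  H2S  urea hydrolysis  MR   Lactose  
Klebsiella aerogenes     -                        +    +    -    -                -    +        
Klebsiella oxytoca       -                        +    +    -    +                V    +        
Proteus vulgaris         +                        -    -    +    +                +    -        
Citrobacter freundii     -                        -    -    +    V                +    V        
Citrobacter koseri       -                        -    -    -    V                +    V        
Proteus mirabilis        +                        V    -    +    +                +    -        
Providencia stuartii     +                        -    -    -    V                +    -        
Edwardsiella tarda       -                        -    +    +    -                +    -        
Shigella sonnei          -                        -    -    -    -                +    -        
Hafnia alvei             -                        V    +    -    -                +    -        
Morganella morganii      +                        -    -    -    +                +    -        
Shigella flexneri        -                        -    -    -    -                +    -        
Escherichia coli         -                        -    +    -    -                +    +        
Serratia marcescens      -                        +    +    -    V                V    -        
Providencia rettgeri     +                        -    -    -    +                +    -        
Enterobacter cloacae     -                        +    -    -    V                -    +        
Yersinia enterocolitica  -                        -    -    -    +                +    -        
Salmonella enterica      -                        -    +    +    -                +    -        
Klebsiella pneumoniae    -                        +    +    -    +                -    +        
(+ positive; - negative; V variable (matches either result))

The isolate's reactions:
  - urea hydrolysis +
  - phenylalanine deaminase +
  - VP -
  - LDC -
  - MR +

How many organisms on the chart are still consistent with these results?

5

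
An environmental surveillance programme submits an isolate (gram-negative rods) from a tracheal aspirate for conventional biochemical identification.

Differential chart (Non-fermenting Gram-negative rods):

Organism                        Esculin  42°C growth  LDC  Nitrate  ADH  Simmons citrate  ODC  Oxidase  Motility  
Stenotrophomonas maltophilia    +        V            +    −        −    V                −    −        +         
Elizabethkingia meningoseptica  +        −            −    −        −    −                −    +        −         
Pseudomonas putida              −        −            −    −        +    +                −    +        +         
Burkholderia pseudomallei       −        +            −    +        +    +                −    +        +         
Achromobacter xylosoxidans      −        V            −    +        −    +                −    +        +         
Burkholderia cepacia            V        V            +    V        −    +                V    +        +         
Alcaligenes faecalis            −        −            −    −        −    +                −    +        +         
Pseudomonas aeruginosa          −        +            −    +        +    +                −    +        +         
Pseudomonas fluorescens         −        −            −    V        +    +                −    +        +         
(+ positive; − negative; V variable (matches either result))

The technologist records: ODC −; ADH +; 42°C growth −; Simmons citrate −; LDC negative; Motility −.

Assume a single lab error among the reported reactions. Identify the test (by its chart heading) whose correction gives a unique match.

As reported, no row in the chart matches all 6 reactions.
Reversing Motility → still no organism matches.
Reversing ADH (to −) → unique match: Elizabethkingia meningoseptica.
Reversing LDC → still no organism matches.
Reversing ODC → still no organism matches.
Reversing Simmons citrate → still no organism matches.
Reversing 42°C growth → still no organism matches.

ADH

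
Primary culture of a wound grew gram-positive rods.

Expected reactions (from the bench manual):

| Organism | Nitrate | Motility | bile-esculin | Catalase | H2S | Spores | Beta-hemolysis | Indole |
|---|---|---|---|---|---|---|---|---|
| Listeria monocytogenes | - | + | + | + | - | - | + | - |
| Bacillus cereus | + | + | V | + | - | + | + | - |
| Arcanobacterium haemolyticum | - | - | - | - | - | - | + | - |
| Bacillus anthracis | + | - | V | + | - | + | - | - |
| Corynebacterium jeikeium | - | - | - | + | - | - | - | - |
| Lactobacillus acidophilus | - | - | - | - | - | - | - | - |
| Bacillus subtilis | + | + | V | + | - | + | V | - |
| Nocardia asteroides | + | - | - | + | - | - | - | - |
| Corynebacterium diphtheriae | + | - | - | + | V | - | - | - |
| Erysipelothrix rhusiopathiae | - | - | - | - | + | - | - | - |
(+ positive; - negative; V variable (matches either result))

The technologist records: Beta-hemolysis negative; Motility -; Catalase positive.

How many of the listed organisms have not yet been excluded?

Beta-hemolysis -: excludes Listeria monocytogenes, Bacillus cereus, Arcanobacterium haemolyticum — 7 left.
Motility -: excludes Bacillus subtilis — 6 left.
Catalase +: excludes Lactobacillus acidophilus, Erysipelothrix rhusiopathiae — 4 left.
Still consistent: Bacillus anthracis, Corynebacterium diphtheriae, Corynebacterium jeikeium, Nocardia asteroides.

4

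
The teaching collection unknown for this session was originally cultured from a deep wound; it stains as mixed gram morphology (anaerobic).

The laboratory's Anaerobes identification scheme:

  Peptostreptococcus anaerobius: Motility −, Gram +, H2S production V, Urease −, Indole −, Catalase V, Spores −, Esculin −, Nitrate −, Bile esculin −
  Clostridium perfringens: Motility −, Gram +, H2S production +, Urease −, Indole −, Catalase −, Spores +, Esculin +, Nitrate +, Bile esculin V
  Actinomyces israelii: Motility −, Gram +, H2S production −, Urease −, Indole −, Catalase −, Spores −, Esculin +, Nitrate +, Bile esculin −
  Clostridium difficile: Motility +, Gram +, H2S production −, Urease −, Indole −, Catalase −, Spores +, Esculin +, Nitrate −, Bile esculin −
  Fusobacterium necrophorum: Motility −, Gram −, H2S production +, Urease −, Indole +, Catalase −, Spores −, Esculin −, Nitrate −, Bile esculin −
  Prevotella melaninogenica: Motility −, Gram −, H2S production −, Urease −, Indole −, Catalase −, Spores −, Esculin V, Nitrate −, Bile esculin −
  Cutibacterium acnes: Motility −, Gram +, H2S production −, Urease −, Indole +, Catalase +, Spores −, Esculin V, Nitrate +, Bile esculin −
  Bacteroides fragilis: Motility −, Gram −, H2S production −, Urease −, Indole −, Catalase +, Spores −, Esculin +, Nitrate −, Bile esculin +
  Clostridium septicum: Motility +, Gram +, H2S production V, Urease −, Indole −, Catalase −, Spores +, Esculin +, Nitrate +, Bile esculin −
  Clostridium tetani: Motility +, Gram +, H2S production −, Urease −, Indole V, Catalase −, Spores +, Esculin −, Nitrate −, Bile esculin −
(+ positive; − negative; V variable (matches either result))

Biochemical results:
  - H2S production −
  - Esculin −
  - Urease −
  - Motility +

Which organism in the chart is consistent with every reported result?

Clostridium tetani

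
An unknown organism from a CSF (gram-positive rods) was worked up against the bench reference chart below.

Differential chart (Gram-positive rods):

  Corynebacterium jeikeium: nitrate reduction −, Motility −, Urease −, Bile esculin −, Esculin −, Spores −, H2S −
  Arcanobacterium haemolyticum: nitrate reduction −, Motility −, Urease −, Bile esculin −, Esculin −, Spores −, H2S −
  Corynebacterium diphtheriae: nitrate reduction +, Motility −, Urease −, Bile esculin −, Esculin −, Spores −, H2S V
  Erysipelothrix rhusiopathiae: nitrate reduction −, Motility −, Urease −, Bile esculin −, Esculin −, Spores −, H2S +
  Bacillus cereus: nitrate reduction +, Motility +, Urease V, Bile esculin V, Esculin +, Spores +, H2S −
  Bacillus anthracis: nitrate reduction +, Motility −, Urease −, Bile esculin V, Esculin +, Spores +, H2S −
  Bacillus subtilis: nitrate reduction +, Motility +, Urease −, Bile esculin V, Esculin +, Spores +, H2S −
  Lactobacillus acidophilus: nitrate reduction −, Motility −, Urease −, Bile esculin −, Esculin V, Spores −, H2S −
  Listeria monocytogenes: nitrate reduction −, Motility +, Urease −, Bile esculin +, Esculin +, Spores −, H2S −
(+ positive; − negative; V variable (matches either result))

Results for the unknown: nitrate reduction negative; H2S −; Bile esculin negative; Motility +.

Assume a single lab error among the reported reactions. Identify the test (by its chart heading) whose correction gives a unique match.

Bile esculin

As reported, no row in the chart matches all 4 reactions.
Reversing nitrate reduction → 2 organisms match (not unique).
Reversing Bile esculin (to +) → unique match: Listeria monocytogenes.
Reversing Motility → 3 organisms match (not unique).
Reversing H2S → still no organism matches.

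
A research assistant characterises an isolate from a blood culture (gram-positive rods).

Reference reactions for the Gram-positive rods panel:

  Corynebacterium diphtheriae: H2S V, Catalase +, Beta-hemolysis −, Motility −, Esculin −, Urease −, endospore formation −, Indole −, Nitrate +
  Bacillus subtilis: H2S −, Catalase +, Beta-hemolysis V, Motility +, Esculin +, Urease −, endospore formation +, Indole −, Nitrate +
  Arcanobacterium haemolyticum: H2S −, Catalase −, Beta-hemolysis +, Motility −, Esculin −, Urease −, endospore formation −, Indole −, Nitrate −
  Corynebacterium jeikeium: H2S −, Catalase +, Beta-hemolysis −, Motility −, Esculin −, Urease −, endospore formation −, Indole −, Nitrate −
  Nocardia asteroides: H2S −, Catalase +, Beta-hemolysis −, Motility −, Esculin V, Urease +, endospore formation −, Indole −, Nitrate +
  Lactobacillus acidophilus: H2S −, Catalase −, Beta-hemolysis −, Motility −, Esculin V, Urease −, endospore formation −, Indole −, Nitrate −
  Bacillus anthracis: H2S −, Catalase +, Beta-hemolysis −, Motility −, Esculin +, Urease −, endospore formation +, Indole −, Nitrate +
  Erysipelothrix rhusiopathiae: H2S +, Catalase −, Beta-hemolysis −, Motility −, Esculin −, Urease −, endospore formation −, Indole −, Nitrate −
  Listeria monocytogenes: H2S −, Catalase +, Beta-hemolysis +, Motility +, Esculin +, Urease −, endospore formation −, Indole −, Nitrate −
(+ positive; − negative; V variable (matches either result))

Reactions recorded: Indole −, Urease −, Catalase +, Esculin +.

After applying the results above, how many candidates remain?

3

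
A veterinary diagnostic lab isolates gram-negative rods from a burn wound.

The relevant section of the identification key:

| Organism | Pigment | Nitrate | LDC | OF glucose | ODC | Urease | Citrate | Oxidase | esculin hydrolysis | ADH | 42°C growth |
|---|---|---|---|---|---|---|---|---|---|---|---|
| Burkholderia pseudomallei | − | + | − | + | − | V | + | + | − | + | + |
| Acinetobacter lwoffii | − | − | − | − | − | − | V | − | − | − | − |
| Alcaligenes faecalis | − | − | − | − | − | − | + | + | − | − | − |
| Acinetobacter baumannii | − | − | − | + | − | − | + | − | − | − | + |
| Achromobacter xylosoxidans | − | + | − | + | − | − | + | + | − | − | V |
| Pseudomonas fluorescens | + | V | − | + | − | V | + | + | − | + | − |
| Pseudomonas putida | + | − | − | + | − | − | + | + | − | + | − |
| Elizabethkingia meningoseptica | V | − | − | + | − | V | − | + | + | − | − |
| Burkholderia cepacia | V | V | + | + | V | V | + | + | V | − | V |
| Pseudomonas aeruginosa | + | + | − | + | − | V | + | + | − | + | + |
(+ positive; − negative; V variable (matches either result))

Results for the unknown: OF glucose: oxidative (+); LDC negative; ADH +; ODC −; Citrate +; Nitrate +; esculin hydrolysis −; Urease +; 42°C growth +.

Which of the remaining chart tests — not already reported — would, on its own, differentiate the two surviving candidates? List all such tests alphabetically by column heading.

Urease +: excludes 5 organisms — 5 left.
Citrate +: excludes Elizabethkingia meningoseptica — 4 left.
OF glucose +: all 4 remaining candidates are consistent.
LDC −: excludes Burkholderia cepacia — 3 left.
Nitrate +: all 3 remaining candidates are consistent.
ODC −: all 3 remaining candidates are consistent.
ADH +: all 3 remaining candidates are consistent.
esculin hydrolysis −: all 3 remaining candidates are consistent.
42°C growth +: excludes Pseudomonas fluorescens — 2 left.
Two candidates remain: Burkholderia pseudomallei and Pseudomonas aeruginosa.
  Pigment: Burkholderia pseudomallei −, Pseudomonas aeruginosa + — discriminates.
  Oxidase: + vs + — same for both, does not separate.

Pigment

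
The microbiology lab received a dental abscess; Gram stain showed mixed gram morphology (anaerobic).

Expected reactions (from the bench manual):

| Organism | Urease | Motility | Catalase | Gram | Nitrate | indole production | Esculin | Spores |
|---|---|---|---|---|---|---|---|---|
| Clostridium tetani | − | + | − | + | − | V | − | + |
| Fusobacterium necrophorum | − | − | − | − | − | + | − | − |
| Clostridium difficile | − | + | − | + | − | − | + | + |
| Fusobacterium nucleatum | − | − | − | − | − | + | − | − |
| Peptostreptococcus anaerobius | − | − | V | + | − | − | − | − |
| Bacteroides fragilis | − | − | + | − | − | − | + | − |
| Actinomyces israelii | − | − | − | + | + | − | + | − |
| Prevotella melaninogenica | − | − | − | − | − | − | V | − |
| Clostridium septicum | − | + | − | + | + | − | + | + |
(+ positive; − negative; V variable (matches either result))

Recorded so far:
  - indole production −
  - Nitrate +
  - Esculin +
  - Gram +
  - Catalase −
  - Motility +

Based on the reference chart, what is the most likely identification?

Motility +: excludes 6 organisms — 3 left.
Gram +: all 3 remaining candidates are consistent.
Esculin +: excludes Clostridium tetani — 2 left.
indole production −: all 2 remaining candidates are consistent.
Nitrate +: excludes Clostridium difficile — 1 left.
Catalase −: the one remaining candidate is consistent.

Clostridium septicum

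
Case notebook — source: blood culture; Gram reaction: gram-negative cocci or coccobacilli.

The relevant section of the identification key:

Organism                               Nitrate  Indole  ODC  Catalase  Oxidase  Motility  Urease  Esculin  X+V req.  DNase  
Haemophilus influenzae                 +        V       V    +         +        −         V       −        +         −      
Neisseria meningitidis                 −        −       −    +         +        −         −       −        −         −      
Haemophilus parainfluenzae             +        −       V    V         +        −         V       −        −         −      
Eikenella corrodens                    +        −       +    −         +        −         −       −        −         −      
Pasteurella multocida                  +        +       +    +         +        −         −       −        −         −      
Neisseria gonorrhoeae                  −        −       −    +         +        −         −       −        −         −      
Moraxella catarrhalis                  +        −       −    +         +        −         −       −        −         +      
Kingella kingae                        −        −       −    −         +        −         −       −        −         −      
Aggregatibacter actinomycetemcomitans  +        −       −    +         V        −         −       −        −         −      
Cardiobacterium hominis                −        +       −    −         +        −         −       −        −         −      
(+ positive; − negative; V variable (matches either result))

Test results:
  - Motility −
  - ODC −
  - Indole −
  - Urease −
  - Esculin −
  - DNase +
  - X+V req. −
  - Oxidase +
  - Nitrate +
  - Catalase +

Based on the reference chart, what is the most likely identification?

ODC −: excludes Eikenella corrodens, Pasteurella multocida — 8 left.
Oxidase +: all 8 remaining candidates are consistent.
Catalase +: excludes Kingella kingae, Cardiobacterium hominis — 6 left.
Urease −: all 6 remaining candidates are consistent.
Esculin −: all 6 remaining candidates are consistent.
X+V req. −: excludes Haemophilus influenzae — 5 left.
DNase +: excludes Neisseria meningitidis, Haemophilus parainfluenzae, Neisseria gonorrhoeae, Aggregatibacter actinomycetemcomitans — 1 left.
Indole −: the one remaining candidate is consistent.
Nitrate +: the one remaining candidate is consistent.
Motility −: the one remaining candidate is consistent.

Moraxella catarrhalis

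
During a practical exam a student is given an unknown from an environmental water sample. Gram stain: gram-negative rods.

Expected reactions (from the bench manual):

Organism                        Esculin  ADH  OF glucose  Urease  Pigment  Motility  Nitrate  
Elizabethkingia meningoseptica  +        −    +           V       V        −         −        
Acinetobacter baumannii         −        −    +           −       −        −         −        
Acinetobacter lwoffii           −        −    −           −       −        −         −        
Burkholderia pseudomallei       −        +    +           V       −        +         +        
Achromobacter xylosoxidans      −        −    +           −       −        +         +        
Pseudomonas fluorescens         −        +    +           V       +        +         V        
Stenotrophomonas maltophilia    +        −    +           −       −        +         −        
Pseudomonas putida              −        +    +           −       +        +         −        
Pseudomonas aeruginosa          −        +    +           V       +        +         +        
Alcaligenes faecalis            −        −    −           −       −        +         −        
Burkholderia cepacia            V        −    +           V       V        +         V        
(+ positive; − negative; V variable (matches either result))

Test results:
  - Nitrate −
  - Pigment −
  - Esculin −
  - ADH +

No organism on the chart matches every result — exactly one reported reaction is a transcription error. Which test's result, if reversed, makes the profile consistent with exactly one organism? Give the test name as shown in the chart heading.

As reported, no row in the chart matches all 4 reactions.
Reversing Esculin → still no organism matches.
Reversing Pigment → 2 organisms match (not unique).
Reversing Nitrate (to +) → unique match: Burkholderia pseudomallei.
Reversing ADH → 4 organisms match (not unique).

Nitrate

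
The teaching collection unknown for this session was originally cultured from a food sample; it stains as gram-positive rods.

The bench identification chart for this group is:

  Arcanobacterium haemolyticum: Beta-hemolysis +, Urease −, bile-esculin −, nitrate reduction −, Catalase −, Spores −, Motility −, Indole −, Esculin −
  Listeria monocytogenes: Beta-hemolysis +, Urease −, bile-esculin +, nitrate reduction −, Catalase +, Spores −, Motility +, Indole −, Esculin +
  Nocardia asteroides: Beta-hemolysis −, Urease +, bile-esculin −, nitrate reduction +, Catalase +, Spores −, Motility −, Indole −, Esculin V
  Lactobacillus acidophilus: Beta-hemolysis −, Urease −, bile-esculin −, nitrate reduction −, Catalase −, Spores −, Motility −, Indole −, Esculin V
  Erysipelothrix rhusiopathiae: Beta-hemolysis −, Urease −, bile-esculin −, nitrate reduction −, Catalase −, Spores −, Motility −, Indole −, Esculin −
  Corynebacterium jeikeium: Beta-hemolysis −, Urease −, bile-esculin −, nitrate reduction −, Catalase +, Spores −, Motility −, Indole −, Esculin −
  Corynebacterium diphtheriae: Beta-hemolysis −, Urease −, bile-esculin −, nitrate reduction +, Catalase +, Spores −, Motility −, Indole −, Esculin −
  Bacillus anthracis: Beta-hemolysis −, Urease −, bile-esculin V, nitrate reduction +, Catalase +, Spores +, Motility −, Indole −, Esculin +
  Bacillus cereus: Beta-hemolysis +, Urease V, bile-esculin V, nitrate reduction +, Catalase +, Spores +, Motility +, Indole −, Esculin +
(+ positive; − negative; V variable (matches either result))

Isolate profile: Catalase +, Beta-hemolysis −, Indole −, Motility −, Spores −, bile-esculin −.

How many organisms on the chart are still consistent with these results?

Motility −: excludes Listeria monocytogenes, Bacillus cereus — 7 left.
bile-esculin −: all 7 remaining candidates are consistent.
Beta-hemolysis −: excludes Arcanobacterium haemolyticum — 6 left.
Spores −: excludes Bacillus anthracis — 5 left.
Indole −: all 5 remaining candidates are consistent.
Catalase +: excludes Lactobacillus acidophilus, Erysipelothrix rhusiopathiae — 3 left.
Still consistent: Corynebacterium diphtheriae, Corynebacterium jeikeium, Nocardia asteroides.

3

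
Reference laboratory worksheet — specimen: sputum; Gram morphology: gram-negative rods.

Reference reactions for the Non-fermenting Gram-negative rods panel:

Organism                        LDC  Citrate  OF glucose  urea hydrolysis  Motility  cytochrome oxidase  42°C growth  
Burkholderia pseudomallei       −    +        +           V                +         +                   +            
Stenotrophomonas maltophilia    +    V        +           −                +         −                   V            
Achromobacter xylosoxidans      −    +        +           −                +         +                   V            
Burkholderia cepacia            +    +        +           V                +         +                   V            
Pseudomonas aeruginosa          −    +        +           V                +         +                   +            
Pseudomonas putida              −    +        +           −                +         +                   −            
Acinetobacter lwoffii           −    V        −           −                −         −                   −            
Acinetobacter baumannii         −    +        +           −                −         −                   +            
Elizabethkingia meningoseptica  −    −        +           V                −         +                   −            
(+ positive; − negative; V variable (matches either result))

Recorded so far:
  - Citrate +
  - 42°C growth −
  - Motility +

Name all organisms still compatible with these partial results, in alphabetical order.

Achromobacter xylosoxidans, Burkholderia cepacia, Pseudomonas putida, Stenotrophomonas maltophilia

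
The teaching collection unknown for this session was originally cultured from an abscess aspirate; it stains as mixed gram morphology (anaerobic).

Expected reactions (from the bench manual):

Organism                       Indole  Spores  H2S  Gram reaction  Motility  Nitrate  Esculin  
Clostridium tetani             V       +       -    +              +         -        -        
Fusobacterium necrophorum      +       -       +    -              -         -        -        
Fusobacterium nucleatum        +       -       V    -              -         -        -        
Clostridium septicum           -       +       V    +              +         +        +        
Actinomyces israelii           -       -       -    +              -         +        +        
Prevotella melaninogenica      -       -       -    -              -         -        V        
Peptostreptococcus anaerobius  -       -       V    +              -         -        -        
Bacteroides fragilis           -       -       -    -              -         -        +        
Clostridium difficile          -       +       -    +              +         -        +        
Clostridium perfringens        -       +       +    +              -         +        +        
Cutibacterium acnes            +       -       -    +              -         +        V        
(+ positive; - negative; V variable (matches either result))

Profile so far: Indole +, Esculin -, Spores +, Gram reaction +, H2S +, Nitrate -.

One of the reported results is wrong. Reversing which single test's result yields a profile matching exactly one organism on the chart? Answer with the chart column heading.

H2S

As reported, no row in the chart matches all 6 reactions.
Reversing Gram reaction → still no organism matches.
Reversing Esculin → still no organism matches.
Reversing H2S (to -) → unique match: Clostridium tetani.
Reversing Nitrate → still no organism matches.
Reversing Indole → still no organism matches.
Reversing Spores → still no organism matches.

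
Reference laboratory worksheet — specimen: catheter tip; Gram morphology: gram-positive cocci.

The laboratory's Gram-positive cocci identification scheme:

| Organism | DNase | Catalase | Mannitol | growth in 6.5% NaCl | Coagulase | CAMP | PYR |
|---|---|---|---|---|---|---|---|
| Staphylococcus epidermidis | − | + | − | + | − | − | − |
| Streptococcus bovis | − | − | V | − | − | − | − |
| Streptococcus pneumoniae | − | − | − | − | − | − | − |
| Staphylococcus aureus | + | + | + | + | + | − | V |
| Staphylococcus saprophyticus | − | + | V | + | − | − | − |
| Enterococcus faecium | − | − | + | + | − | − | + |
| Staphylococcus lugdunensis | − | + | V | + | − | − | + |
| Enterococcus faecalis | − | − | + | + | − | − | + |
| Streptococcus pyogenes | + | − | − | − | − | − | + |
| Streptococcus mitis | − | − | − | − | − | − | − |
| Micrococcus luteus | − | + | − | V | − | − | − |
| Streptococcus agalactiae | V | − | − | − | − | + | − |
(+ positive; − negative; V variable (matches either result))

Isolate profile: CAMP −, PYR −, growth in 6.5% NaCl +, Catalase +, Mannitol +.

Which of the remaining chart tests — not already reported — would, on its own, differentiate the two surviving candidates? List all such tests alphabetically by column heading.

Coagulase, DNase

PYR −: excludes Enterococcus faecium, Staphylococcus lugdunensis, Enterococcus faecalis, Streptococcus pyogenes — 8 left.
Catalase +: excludes Streptococcus bovis, Streptococcus pneumoniae, Streptococcus mitis, Streptococcus agalactiae — 4 left.
growth in 6.5% NaCl +: all 4 remaining candidates are consistent.
CAMP −: all 4 remaining candidates are consistent.
Mannitol +: excludes Staphylococcus epidermidis, Micrococcus luteus — 2 left.
Two candidates remain: Staphylococcus aureus and Staphylococcus saprophyticus.
  DNase: Staphylococcus aureus +, Staphylococcus saprophyticus − — discriminates.
  Coagulase: Staphylococcus aureus +, Staphylococcus saprophyticus − — discriminates.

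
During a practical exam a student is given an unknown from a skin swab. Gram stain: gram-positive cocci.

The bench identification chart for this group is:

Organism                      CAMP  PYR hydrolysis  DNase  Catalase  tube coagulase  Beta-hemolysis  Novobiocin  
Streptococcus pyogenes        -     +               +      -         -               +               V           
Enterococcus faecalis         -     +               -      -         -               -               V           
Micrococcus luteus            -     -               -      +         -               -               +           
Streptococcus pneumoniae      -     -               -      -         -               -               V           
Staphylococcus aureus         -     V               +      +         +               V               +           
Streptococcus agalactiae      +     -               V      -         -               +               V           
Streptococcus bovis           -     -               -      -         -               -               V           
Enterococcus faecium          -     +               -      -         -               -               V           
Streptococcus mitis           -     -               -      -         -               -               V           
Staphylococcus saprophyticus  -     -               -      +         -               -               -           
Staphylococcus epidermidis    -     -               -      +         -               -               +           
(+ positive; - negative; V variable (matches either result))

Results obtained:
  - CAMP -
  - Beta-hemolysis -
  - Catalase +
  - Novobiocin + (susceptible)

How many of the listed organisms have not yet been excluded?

3

Novobiocin +: excludes Staphylococcus saprophyticus — 10 left.
CAMP -: excludes Streptococcus agalactiae — 9 left.
Beta-hemolysis -: excludes Streptococcus pyogenes — 8 left.
Catalase +: excludes 5 organisms — 3 left.
Still consistent: Micrococcus luteus, Staphylococcus aureus, Staphylococcus epidermidis.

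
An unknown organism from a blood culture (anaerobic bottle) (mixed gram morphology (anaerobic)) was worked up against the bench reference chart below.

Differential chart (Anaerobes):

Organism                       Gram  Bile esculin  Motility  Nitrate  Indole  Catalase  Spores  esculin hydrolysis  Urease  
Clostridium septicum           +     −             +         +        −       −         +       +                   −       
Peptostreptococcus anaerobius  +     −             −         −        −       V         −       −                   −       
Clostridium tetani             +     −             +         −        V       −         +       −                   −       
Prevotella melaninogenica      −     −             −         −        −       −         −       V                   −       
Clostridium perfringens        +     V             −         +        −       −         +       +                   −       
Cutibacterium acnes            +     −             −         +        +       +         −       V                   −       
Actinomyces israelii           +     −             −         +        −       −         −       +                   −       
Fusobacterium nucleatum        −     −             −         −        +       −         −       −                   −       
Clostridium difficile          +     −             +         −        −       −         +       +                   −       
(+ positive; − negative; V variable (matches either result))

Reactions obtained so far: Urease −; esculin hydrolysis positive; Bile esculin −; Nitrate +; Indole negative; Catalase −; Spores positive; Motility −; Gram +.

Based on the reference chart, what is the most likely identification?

Clostridium perfringens

Indole −: excludes Cutibacterium acnes, Fusobacterium nucleatum — 7 left.
Catalase −: all 7 remaining candidates are consistent.
Gram +: excludes Prevotella melaninogenica — 6 left.
Spores +: excludes Peptostreptococcus anaerobius, Actinomyces israelii — 4 left.
Urease −: all 4 remaining candidates are consistent.
Motility −: excludes Clostridium septicum, Clostridium tetani, Clostridium difficile — 1 left.
Bile esculin −: the one remaining candidate is consistent.
esculin hydrolysis +: the one remaining candidate is consistent.
Nitrate +: the one remaining candidate is consistent.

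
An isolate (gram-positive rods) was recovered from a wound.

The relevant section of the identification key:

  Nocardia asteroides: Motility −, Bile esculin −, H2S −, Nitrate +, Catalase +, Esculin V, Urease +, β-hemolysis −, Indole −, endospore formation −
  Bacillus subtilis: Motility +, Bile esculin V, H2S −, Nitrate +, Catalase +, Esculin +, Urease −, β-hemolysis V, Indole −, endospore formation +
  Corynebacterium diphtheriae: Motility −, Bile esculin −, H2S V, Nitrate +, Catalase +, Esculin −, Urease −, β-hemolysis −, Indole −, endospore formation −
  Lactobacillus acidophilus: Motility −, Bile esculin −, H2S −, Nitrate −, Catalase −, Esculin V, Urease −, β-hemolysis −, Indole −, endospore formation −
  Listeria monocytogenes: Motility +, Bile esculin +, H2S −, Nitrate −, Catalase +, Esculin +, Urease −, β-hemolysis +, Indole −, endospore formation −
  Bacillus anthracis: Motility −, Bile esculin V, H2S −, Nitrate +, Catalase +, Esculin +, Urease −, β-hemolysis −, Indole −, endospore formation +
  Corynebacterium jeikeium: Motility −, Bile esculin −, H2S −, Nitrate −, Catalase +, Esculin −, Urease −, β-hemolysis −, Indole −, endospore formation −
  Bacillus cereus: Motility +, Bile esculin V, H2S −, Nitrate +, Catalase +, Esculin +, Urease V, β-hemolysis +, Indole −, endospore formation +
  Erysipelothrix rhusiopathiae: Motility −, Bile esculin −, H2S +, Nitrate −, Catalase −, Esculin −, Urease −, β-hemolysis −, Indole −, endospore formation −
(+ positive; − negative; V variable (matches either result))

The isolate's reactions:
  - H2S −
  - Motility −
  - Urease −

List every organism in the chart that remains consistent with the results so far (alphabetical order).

Bacillus anthracis, Corynebacterium diphtheriae, Corynebacterium jeikeium, Lactobacillus acidophilus

Urease −: excludes Nocardia asteroides — 8 left.
Motility −: excludes Bacillus subtilis, Listeria monocytogenes, Bacillus cereus — 5 left.
H2S −: excludes Erysipelothrix rhusiopathiae — 4 left.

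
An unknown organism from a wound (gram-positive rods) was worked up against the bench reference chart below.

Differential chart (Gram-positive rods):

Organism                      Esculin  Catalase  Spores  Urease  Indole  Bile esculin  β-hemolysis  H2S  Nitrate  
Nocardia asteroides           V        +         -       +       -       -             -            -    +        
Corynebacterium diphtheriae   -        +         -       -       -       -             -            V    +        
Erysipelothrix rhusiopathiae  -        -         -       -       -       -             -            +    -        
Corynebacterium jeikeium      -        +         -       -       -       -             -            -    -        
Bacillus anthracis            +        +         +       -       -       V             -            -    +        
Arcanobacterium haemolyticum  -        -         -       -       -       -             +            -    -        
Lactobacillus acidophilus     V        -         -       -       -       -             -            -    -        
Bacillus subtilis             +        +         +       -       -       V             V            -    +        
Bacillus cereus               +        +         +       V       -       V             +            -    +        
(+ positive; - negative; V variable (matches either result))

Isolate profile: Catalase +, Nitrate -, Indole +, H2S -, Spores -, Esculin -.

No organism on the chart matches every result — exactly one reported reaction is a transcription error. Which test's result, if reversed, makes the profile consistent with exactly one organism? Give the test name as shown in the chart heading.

As reported, no row in the chart matches all 6 reactions.
Reversing Indole (to -) → unique match: Corynebacterium jeikeium.
Reversing Nitrate → still no organism matches.
Reversing Spores → still no organism matches.
Reversing H2S → still no organism matches.
Reversing Catalase → still no organism matches.
Reversing Esculin → still no organism matches.

Indole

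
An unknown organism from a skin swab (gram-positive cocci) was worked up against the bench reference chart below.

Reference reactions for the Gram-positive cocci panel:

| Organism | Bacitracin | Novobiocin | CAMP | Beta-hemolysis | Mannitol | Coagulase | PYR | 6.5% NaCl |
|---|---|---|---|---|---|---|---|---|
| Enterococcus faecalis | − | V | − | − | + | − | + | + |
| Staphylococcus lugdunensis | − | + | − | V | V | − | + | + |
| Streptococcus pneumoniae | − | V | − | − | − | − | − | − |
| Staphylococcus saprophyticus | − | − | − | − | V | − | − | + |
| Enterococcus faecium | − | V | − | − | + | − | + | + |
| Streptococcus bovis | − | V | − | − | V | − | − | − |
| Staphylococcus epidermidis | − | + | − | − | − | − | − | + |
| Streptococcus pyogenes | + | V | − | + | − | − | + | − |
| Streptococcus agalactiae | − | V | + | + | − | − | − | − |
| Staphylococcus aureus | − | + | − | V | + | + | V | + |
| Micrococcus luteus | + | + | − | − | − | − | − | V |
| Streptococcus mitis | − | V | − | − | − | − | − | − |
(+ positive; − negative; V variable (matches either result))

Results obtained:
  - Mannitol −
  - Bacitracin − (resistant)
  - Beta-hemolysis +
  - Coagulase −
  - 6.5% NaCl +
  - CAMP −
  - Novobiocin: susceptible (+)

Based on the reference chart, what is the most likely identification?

6.5% NaCl +: excludes 5 organisms — 7 left.
Novobiocin +: excludes Staphylococcus saprophyticus — 6 left.
CAMP −: all 6 remaining candidates are consistent.
Coagulase −: excludes Staphylococcus aureus — 5 left.
Beta-hemolysis +: excludes Enterococcus faecalis, Enterococcus faecium, Staphylococcus epidermidis, Micrococcus luteus — 1 left.
Bacitracin −: the one remaining candidate is consistent.
Mannitol −: the one remaining candidate is consistent.

Staphylococcus lugdunensis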